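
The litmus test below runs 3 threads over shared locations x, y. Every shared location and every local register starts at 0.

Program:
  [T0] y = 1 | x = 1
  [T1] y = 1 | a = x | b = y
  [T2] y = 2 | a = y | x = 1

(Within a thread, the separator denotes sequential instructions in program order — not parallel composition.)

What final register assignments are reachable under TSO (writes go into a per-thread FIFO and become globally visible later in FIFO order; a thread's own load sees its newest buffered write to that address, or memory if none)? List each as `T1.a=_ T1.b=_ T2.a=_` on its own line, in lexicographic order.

outcome vector order: (T1.a,T1.b,T2.a)
|TSO outcomes| = 7

T1.a=0 T1.b=1 T2.a=1
T1.a=0 T1.b=1 T2.a=2
T1.a=0 T1.b=2 T2.a=1
T1.a=0 T1.b=2 T2.a=2
T1.a=1 T1.b=1 T2.a=1
T1.a=1 T1.b=1 T2.a=2
T1.a=1 T1.b=2 T2.a=2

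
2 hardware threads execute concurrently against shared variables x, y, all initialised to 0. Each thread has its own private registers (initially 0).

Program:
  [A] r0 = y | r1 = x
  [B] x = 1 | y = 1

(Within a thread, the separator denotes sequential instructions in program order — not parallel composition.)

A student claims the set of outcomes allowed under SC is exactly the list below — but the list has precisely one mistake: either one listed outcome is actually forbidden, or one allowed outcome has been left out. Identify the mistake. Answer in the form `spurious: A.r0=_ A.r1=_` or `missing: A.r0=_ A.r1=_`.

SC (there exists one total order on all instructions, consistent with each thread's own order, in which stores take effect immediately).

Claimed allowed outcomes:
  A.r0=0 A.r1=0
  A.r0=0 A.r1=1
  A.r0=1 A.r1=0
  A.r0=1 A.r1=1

outcome vector order: (A.r0,A.r1)
under SC → (0,0); (0,1); (1,1)
claimed∖SC = {(1,0)}

spurious: A.r0=1 A.r1=0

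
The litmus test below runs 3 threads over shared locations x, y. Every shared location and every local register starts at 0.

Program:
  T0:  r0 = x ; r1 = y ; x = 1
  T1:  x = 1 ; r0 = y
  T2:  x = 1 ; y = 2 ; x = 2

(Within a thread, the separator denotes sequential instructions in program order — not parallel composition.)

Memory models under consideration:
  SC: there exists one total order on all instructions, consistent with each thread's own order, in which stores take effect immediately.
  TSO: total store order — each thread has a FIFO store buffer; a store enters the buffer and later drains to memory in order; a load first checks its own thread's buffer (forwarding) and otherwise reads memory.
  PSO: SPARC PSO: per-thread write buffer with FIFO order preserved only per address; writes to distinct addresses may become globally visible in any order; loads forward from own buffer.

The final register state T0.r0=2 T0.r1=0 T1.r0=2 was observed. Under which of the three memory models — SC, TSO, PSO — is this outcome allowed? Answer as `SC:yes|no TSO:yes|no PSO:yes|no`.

outcome vector order: (T0.r0,T0.r1,T1.r0)
SC (10): (0,0,0), (0,0,2), (0,2,0), (0,2,2), (1,0,0), (1,0,2), (1,2,0), (1,2,2), (2,2,0), (2,2,2)
TSO (10): (0,0,0), (0,0,2), (0,2,0), (0,2,2), (1,0,0), (1,0,2), (1,2,0), (1,2,2), (2,2,0), (2,2,2)
PSO (12): (0,0,0), (0,0,2), (0,2,0), (0,2,2), (1,0,0), (1,0,2), (1,2,0), (1,2,2), (2,0,0), (2,0,2), (2,2,0), (2,2,2)
target (2,0,2) ∈ {PSO}

SC:no TSO:no PSO:yes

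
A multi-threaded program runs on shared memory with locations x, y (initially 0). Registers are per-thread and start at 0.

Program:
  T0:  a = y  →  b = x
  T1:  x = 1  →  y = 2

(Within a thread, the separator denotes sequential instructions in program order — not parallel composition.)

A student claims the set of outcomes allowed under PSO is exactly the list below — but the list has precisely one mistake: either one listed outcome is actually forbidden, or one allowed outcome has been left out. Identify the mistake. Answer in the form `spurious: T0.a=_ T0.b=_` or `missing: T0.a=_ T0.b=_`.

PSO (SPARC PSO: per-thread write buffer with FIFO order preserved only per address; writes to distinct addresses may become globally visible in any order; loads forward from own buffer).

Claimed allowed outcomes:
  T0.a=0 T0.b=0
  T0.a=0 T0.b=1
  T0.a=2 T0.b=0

missing: T0.a=2 T0.b=1

outcome vector order: (T0.a,T0.b)
[PSO] allowed = {0/0 0/1 2/0 2/1}
PSO∖claimed = {2/1}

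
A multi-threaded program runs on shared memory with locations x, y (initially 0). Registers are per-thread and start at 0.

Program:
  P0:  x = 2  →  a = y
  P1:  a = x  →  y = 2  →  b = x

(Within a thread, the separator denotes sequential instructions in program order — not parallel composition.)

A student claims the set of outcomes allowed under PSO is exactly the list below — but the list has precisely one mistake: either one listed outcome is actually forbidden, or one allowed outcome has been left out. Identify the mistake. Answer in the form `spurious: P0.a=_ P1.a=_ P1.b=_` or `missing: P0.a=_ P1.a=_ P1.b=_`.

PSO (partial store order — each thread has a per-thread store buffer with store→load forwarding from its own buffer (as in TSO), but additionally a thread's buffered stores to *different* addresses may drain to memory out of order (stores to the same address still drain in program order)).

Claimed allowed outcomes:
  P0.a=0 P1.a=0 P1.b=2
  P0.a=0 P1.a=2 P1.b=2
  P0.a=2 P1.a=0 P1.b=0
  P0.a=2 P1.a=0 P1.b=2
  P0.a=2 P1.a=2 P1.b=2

outcome vector order: (P0.a,P1.a,P1.b)
PSO: 6 outcomes — {0/0/0, 0/0/2, 0/2/2, 2/0/0, 2/0/2, 2/2/2}
PSO∖claimed = {0/0/0}

missing: P0.a=0 P1.a=0 P1.b=0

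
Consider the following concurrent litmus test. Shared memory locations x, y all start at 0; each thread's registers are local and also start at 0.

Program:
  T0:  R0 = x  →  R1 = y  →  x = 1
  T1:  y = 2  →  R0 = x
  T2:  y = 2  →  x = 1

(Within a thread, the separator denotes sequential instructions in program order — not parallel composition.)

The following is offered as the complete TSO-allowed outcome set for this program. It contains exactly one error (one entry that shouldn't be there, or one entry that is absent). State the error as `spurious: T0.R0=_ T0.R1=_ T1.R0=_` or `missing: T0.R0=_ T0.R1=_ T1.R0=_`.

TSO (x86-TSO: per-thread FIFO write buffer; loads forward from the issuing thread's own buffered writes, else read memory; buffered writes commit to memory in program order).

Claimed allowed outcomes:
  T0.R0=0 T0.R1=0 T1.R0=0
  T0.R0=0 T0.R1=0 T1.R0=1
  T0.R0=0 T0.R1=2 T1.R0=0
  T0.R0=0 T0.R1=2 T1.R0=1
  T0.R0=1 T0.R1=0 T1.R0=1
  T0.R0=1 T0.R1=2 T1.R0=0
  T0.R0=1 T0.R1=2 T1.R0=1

spurious: T0.R0=1 T0.R1=0 T1.R0=1

outcome vector order: (T0.R0,T0.R1,T1.R0)
under TSO → 0/0/0; 0/0/1; 0/2/0; 0/2/1; 1/2/0; 1/2/1
claimed∖TSO = {1/0/1}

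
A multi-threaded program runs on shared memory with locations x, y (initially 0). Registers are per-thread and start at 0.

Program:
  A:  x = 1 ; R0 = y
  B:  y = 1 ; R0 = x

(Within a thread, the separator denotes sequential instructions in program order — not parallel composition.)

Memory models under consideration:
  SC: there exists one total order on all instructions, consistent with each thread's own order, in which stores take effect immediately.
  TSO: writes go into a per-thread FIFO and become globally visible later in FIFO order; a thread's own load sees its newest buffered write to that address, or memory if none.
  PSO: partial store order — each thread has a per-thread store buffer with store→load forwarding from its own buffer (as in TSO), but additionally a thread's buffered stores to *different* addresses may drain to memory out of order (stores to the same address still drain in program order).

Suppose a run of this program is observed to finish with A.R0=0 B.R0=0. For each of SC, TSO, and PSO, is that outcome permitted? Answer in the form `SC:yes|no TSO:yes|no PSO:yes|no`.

SC:no TSO:yes PSO:yes

outcome vector order: (A.R0,B.R0)
SC: 3 outcomes — {(0,1), (1,0), (1,1)}
TSO: 4 outcomes — {(0,0), (0,1), (1,0), (1,1)}
PSO: 4 outcomes — {(0,0), (0,1), (1,0), (1,1)}
target (0,0) ∈ {TSO,PSO}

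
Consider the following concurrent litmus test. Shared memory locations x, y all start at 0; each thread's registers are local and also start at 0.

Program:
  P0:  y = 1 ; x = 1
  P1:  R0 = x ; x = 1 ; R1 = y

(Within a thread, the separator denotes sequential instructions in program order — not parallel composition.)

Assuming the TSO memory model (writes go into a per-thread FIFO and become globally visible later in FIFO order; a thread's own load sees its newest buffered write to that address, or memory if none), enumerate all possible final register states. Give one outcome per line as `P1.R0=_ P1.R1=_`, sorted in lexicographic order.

outcome vector order: (P1.R0,P1.R1)
|TSO outcomes| = 3

P1.R0=0 P1.R1=0
P1.R0=0 P1.R1=1
P1.R0=1 P1.R1=1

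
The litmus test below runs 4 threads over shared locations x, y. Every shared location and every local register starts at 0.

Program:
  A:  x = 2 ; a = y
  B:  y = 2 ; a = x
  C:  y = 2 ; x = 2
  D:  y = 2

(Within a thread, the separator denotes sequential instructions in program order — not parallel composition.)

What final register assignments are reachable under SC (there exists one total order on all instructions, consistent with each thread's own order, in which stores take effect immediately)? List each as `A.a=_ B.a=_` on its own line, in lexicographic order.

outcome vector order: (A.a,B.a)
|SC outcomes| = 3

A.a=0 B.a=2
A.a=2 B.a=0
A.a=2 B.a=2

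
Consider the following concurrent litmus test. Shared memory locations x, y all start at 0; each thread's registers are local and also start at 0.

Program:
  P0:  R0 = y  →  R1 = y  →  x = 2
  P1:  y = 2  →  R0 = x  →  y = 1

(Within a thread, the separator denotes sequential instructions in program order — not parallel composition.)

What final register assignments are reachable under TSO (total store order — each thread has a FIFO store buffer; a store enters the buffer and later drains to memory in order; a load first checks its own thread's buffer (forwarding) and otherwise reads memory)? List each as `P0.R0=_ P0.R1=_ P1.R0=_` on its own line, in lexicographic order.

outcome vector order: (P0.R0,P0.R1,P1.R0)
|TSO outcomes| = 9

P0.R0=0 P0.R1=0 P1.R0=0
P0.R0=0 P0.R1=0 P1.R0=2
P0.R0=0 P0.R1=1 P1.R0=0
P0.R0=0 P0.R1=2 P1.R0=0
P0.R0=0 P0.R1=2 P1.R0=2
P0.R0=1 P0.R1=1 P1.R0=0
P0.R0=2 P0.R1=1 P1.R0=0
P0.R0=2 P0.R1=2 P1.R0=0
P0.R0=2 P0.R1=2 P1.R0=2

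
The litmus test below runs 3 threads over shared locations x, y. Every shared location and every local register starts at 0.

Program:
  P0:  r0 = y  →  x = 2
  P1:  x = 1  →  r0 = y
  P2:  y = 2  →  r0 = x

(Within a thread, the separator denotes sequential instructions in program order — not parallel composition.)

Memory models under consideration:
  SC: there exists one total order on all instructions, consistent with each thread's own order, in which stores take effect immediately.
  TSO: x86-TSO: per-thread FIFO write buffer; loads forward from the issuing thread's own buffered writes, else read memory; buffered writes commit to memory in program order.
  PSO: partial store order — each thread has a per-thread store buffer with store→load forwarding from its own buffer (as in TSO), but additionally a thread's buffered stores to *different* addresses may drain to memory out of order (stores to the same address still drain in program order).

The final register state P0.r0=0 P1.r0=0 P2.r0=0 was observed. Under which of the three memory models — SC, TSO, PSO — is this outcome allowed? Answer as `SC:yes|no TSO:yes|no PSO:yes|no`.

outcome vector order: (P0.r0,P1.r0,P2.r0)
under SC → 001; 002; 020; 021; 022; 201; 202; 220; 221; 222
under TSO → 000; 001; 002; 020; 021; 022; 200; 201; 202; 220; 221; 222
under PSO → 000; 001; 002; 020; 021; 022; 200; 201; 202; 220; 221; 222
target 000 ∈ {TSO,PSO}

SC:no TSO:yes PSO:yes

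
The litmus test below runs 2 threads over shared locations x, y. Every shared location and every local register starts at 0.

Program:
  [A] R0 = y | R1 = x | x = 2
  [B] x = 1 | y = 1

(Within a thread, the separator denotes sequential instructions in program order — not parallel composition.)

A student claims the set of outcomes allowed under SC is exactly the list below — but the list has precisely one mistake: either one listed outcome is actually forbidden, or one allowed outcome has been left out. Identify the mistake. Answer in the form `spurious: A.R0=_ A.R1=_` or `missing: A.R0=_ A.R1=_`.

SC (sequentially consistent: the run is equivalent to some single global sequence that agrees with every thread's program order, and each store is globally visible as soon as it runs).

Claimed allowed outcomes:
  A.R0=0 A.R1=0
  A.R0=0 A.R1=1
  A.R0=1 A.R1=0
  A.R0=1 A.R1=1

outcome vector order: (A.R0,A.R1)
under SC → <0 0>, <0 1>, <1 1>
claimed∖SC = {<1 0>}

spurious: A.R0=1 A.R1=0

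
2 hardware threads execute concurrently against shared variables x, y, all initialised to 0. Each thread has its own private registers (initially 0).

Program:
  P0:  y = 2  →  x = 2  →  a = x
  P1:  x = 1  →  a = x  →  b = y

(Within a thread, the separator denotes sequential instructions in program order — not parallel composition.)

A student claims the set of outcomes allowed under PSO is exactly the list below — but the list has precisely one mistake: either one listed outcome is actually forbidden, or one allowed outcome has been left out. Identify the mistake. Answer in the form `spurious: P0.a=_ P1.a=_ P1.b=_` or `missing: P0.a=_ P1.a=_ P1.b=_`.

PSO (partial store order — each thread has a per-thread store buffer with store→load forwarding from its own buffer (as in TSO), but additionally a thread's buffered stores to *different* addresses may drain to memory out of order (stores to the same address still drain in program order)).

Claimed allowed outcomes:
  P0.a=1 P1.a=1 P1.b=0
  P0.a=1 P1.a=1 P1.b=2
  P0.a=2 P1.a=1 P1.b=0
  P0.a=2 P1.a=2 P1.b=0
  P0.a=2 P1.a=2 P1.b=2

missing: P0.a=2 P1.a=1 P1.b=2

outcome vector order: (P0.a,P1.a,P1.b)
PSO: 6 outcomes — {1/1/0; 1/1/2; 2/1/0; 2/1/2; 2/2/0; 2/2/2}
PSO∖claimed = {2/1/2}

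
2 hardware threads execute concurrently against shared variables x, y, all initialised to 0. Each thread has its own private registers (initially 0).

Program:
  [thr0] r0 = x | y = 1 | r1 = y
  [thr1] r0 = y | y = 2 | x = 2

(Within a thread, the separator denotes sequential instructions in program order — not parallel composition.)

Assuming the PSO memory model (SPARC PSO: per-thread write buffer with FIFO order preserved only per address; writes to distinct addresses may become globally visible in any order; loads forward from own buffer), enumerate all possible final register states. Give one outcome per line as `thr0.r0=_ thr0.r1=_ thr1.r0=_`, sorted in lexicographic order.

outcome vector order: (thr0.r0,thr0.r1,thr1.r0)
|PSO outcomes| = 6

thr0.r0=0 thr0.r1=1 thr1.r0=0
thr0.r0=0 thr0.r1=1 thr1.r0=1
thr0.r0=0 thr0.r1=2 thr1.r0=0
thr0.r0=0 thr0.r1=2 thr1.r0=1
thr0.r0=2 thr0.r1=1 thr1.r0=0
thr0.r0=2 thr0.r1=2 thr1.r0=0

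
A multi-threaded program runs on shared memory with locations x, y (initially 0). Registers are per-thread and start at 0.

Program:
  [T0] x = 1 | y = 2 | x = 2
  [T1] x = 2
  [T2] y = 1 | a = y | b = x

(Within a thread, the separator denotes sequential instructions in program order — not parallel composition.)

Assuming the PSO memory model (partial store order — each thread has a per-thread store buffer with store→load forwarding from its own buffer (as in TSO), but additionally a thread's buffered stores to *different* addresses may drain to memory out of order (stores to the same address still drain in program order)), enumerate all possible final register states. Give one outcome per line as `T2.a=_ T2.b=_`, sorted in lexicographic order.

outcome vector order: (T2.a,T2.b)
|PSO outcomes| = 6

T2.a=1 T2.b=0
T2.a=1 T2.b=1
T2.a=1 T2.b=2
T2.a=2 T2.b=0
T2.a=2 T2.b=1
T2.a=2 T2.b=2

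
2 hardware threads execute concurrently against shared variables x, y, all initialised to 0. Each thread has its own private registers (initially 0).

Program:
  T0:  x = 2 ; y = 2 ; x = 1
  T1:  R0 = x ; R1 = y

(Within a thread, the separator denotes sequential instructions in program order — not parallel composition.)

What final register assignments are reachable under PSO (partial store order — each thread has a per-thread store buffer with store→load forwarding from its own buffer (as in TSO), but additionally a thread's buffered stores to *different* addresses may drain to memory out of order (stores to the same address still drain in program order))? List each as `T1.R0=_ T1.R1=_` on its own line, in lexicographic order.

T1.R0=0 T1.R1=0
T1.R0=0 T1.R1=2
T1.R0=1 T1.R1=0
T1.R0=1 T1.R1=2
T1.R0=2 T1.R1=0
T1.R0=2 T1.R1=2

outcome vector order: (T1.R0,T1.R1)
|PSO outcomes| = 6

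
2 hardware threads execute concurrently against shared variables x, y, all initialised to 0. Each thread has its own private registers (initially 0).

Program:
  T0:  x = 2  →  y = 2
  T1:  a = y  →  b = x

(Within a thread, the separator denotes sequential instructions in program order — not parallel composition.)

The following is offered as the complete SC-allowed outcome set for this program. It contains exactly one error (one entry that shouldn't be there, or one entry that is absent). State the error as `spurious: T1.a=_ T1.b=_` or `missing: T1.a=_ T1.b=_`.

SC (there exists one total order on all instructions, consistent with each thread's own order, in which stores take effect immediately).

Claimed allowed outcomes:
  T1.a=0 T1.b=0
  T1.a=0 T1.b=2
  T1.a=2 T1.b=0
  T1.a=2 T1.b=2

outcome vector order: (T1.a,T1.b)
under SC → 0/0, 0/2, 2/2
claimed∖SC = {2/0}

spurious: T1.a=2 T1.b=0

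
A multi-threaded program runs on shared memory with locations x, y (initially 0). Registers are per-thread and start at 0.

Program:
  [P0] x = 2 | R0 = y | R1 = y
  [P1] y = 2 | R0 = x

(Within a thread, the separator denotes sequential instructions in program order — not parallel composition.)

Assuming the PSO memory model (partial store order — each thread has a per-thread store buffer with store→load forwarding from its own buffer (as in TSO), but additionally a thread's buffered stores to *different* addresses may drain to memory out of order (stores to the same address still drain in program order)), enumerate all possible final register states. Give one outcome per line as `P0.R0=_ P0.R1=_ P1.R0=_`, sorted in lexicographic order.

P0.R0=0 P0.R1=0 P1.R0=0
P0.R0=0 P0.R1=0 P1.R0=2
P0.R0=0 P0.R1=2 P1.R0=0
P0.R0=0 P0.R1=2 P1.R0=2
P0.R0=2 P0.R1=2 P1.R0=0
P0.R0=2 P0.R1=2 P1.R0=2

outcome vector order: (P0.R0,P0.R1,P1.R0)
|PSO outcomes| = 6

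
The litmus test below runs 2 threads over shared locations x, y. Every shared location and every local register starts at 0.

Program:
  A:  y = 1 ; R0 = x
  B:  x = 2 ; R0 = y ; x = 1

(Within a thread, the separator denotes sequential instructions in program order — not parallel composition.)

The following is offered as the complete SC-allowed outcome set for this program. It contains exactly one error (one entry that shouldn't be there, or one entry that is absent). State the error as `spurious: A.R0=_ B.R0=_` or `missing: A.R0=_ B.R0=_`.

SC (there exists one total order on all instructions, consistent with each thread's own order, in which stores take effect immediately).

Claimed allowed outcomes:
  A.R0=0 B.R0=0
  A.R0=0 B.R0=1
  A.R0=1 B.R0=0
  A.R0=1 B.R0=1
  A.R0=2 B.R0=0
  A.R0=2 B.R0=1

spurious: A.R0=0 B.R0=0

outcome vector order: (A.R0,B.R0)
SC: 5 outcomes — {01 10 11 20 21}
claimed∖SC = {00}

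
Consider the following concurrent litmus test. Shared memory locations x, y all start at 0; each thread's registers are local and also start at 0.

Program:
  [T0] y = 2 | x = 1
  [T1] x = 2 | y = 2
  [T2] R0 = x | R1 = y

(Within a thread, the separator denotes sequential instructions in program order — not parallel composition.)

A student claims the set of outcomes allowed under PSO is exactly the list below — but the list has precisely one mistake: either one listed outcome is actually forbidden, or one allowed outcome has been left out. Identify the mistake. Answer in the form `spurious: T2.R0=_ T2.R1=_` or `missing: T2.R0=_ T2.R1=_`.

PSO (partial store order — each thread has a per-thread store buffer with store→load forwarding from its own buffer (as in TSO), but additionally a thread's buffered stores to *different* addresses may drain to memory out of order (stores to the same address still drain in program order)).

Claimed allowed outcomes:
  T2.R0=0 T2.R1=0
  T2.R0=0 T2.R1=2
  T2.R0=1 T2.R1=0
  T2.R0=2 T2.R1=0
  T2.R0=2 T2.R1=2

outcome vector order: (T2.R0,T2.R1)
PSO (6): (0,0) (0,2) (1,0) (1,2) (2,0) (2,2)
PSO∖claimed = {(1,2)}

missing: T2.R0=1 T2.R1=2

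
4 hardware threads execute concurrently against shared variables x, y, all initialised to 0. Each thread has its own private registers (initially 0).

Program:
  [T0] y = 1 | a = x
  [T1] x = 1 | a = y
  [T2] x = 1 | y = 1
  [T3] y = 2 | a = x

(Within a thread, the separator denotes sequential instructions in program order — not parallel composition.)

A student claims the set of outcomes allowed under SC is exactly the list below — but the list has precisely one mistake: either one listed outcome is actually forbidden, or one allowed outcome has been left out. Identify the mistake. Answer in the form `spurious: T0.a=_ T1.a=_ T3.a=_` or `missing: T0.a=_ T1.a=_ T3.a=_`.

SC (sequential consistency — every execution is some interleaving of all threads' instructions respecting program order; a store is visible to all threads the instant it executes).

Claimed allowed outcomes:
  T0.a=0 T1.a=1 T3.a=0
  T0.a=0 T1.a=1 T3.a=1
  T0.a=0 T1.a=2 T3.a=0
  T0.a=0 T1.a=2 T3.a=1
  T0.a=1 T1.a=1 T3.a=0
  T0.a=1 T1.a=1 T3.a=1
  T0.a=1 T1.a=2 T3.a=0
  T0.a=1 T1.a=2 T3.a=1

outcome vector order: (T0.a,T1.a,T3.a)
SC: 9 outcomes — {(0,1,0), (0,1,1), (0,2,0), (0,2,1), (1,0,1), (1,1,0), (1,1,1), (1,2,0), (1,2,1)}
SC∖claimed = {(1,0,1)}

missing: T0.a=1 T1.a=0 T3.a=1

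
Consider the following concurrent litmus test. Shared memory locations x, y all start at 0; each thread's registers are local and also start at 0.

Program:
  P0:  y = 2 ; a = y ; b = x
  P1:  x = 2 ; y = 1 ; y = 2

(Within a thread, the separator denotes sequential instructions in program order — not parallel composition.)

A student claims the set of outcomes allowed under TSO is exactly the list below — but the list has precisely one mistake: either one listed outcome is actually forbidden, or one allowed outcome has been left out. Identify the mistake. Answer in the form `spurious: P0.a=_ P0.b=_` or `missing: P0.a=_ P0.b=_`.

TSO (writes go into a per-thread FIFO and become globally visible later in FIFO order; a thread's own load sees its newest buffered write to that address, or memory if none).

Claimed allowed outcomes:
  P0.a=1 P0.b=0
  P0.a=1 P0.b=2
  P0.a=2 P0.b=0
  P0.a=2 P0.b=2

outcome vector order: (P0.a,P0.b)
TSO (3): <1 2>, <2 0>, <2 2>
claimed∖TSO = {<1 0>}

spurious: P0.a=1 P0.b=0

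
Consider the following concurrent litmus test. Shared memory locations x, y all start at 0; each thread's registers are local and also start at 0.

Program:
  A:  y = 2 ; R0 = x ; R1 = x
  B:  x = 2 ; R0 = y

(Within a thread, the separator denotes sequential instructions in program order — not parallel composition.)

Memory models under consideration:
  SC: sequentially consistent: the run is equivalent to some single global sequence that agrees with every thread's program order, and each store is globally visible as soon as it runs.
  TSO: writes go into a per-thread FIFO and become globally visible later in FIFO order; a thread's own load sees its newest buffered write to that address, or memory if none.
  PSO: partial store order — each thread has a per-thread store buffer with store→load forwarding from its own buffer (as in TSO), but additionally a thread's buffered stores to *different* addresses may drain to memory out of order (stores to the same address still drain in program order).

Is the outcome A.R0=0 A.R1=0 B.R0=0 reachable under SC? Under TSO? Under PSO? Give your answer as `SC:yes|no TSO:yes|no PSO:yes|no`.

SC:no TSO:yes PSO:yes

outcome vector order: (A.R0,A.R1,B.R0)
SC (4): <0 0 2>; <0 2 2>; <2 2 0>; <2 2 2>
TSO (6): <0 0 0>; <0 0 2>; <0 2 0>; <0 2 2>; <2 2 0>; <2 2 2>
PSO (6): <0 0 0>; <0 0 2>; <0 2 0>; <0 2 2>; <2 2 0>; <2 2 2>
target <0 0 0> ∈ {TSO,PSO}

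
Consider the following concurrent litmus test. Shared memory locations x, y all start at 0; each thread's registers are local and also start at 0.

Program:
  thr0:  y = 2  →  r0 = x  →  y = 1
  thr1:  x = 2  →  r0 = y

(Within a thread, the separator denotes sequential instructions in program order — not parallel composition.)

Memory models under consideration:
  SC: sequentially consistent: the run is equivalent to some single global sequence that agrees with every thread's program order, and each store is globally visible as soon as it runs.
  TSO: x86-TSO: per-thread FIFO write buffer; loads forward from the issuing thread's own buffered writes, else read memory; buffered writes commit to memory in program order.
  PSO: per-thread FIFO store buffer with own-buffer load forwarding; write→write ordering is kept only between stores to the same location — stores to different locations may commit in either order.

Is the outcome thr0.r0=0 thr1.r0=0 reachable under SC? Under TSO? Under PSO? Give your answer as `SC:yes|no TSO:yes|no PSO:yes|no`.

SC:no TSO:yes PSO:yes

outcome vector order: (thr0.r0,thr1.r0)
SC (5): 01; 02; 20; 21; 22
TSO (6): 00; 01; 02; 20; 21; 22
PSO (6): 00; 01; 02; 20; 21; 22
target 00 ∈ {TSO,PSO}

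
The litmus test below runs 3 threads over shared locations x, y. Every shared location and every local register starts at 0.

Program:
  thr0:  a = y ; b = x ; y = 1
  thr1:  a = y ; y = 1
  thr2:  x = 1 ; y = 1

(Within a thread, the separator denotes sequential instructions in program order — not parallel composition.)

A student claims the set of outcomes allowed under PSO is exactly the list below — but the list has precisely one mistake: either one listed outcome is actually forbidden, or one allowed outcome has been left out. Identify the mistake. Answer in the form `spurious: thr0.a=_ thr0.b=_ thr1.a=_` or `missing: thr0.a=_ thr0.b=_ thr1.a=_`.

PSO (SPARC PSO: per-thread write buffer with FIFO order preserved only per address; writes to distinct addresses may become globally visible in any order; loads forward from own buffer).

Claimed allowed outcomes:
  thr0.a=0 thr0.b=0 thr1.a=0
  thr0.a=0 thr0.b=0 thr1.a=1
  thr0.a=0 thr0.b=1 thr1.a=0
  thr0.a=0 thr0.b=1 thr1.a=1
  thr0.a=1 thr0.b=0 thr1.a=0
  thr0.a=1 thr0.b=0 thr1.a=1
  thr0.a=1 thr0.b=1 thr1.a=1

outcome vector order: (thr0.a,thr0.b,thr1.a)
PSO (8): 000, 001, 010, 011, 100, 101, 110, 111
PSO∖claimed = {110}

missing: thr0.a=1 thr0.b=1 thr1.a=0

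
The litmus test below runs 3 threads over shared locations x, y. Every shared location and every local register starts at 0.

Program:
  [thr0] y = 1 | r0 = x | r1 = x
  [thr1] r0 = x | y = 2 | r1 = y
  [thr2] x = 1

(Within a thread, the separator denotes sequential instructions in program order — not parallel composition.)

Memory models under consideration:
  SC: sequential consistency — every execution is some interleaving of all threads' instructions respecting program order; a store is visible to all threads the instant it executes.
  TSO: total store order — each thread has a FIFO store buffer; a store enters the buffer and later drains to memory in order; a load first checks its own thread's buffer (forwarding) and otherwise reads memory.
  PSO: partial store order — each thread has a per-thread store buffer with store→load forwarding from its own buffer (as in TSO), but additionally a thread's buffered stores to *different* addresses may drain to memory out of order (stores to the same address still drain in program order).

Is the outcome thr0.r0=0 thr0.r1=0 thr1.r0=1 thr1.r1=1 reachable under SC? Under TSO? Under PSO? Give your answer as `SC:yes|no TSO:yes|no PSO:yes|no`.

outcome vector order: (thr0.r0,thr0.r1,thr1.r0,thr1.r1)
SC (10): 0001 0002 0012 0101 0102 0112 1101 1102 1111 1112
TSO (12): 0001 0002 0011 0012 0101 0102 0111 0112 1101 1102 1111 1112
PSO (12): 0001 0002 0011 0012 0101 0102 0111 0112 1101 1102 1111 1112
target 0011 ∈ {TSO,PSO}

SC:no TSO:yes PSO:yes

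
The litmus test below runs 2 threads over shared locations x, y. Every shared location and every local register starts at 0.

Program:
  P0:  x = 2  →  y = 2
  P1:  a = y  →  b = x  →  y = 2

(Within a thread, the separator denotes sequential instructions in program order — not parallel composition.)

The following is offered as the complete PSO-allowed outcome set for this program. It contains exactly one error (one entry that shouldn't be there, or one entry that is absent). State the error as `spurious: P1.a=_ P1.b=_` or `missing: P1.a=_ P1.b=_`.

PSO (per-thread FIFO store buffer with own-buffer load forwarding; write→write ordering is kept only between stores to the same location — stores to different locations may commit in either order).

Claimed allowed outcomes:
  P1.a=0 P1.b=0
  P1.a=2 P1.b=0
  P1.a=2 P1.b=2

missing: P1.a=0 P1.b=2

outcome vector order: (P1.a,P1.b)
under PSO → (0,0), (0,2), (2,0), (2,2)
PSO∖claimed = {(0,2)}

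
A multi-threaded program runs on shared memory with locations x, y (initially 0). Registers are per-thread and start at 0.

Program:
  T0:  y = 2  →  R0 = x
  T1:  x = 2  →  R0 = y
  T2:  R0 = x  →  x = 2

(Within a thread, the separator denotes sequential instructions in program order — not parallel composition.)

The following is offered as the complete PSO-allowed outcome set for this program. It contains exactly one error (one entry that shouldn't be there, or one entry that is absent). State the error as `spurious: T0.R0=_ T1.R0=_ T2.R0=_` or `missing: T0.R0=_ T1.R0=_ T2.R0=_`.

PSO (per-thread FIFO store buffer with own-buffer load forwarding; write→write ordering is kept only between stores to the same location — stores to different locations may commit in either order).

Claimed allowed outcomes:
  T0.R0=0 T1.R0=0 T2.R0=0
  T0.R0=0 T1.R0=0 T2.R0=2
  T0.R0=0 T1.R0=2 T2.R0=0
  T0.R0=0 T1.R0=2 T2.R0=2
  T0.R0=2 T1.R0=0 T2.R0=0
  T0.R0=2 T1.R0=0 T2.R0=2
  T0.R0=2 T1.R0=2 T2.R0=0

outcome vector order: (T0.R0,T1.R0,T2.R0)
PSO: 8 outcomes — {000 002 020 022 200 202 220 222}
PSO∖claimed = {222}

missing: T0.R0=2 T1.R0=2 T2.R0=2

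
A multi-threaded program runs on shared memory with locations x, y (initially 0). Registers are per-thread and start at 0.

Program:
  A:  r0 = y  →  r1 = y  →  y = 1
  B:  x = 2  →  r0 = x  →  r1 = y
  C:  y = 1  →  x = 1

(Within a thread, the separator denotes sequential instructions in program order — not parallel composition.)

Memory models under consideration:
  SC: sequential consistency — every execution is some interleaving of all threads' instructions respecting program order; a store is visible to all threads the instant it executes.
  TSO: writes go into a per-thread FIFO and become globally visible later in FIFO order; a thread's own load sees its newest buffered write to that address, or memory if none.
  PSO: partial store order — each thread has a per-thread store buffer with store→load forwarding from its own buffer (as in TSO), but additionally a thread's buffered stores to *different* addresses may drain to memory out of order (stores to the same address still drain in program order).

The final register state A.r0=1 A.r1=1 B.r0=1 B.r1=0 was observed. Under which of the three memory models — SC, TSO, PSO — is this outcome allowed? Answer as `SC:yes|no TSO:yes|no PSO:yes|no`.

outcome vector order: (A.r0,A.r1,B.r0,B.r1)
SC: 9 outcomes — {<0 0 1 1>; <0 0 2 0>; <0 0 2 1>; <0 1 1 1>; <0 1 2 0>; <0 1 2 1>; <1 1 1 1>; <1 1 2 0>; <1 1 2 1>}
TSO: 9 outcomes — {<0 0 1 1>; <0 0 2 0>; <0 0 2 1>; <0 1 1 1>; <0 1 2 0>; <0 1 2 1>; <1 1 1 1>; <1 1 2 0>; <1 1 2 1>}
PSO: 12 outcomes — {<0 0 1 0>; <0 0 1 1>; <0 0 2 0>; <0 0 2 1>; <0 1 1 0>; <0 1 1 1>; <0 1 2 0>; <0 1 2 1>; <1 1 1 0>; <1 1 1 1>; <1 1 2 0>; <1 1 2 1>}
target <1 1 1 0> ∈ {PSO}

SC:no TSO:no PSO:yes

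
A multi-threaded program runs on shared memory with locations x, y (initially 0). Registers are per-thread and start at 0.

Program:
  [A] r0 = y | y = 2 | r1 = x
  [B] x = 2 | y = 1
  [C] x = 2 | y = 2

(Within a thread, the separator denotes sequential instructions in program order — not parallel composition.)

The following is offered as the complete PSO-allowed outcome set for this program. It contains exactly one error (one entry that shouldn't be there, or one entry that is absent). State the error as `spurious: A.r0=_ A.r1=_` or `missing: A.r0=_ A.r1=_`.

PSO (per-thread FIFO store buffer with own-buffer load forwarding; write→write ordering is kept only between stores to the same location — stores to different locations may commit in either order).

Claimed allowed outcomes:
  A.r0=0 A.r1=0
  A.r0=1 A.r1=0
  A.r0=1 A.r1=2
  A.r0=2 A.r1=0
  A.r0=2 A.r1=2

outcome vector order: (A.r0,A.r1)
PSO: 6 outcomes — {(0,0), (0,2), (1,0), (1,2), (2,0), (2,2)}
PSO∖claimed = {(0,2)}

missing: A.r0=0 A.r1=2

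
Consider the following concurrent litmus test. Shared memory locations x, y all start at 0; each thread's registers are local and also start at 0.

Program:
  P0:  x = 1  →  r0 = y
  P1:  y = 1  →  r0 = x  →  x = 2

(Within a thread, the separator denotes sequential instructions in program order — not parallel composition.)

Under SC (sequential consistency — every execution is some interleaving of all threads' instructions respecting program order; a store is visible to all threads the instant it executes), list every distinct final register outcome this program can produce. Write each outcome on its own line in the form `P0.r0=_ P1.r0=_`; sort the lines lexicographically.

outcome vector order: (P0.r0,P1.r0)
|SC outcomes| = 3

P0.r0=0 P1.r0=1
P0.r0=1 P1.r0=0
P0.r0=1 P1.r0=1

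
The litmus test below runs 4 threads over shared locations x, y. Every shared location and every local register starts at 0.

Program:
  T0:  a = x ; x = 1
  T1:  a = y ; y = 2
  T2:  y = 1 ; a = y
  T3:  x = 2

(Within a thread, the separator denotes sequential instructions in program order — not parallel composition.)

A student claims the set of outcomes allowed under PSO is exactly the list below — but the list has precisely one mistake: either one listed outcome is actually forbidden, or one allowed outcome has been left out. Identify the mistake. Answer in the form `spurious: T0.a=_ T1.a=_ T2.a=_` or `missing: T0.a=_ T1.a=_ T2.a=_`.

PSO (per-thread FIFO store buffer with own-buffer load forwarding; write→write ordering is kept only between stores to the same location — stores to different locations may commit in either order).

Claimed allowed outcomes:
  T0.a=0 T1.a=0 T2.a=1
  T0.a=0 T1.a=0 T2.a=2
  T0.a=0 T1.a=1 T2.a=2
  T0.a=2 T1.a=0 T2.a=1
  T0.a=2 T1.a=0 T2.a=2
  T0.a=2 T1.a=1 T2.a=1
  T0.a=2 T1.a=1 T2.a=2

outcome vector order: (T0.a,T1.a,T2.a)
under PSO → (0,0,1); (0,0,2); (0,1,1); (0,1,2); (2,0,1); (2,0,2); (2,1,1); (2,1,2)
PSO∖claimed = {(0,1,1)}

missing: T0.a=0 T1.a=1 T2.a=1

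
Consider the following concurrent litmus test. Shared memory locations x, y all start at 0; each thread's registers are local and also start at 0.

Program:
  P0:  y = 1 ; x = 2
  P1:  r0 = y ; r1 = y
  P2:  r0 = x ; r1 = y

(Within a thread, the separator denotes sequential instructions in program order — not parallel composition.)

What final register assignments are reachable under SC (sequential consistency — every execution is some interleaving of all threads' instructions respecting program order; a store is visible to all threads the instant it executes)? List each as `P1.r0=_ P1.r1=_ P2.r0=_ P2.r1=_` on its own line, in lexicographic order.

P1.r0=0 P1.r1=0 P2.r0=0 P2.r1=0
P1.r0=0 P1.r1=0 P2.r0=0 P2.r1=1
P1.r0=0 P1.r1=0 P2.r0=2 P2.r1=1
P1.r0=0 P1.r1=1 P2.r0=0 P2.r1=0
P1.r0=0 P1.r1=1 P2.r0=0 P2.r1=1
P1.r0=0 P1.r1=1 P2.r0=2 P2.r1=1
P1.r0=1 P1.r1=1 P2.r0=0 P2.r1=0
P1.r0=1 P1.r1=1 P2.r0=0 P2.r1=1
P1.r0=1 P1.r1=1 P2.r0=2 P2.r1=1

outcome vector order: (P1.r0,P1.r1,P2.r0,P2.r1)
|SC outcomes| = 9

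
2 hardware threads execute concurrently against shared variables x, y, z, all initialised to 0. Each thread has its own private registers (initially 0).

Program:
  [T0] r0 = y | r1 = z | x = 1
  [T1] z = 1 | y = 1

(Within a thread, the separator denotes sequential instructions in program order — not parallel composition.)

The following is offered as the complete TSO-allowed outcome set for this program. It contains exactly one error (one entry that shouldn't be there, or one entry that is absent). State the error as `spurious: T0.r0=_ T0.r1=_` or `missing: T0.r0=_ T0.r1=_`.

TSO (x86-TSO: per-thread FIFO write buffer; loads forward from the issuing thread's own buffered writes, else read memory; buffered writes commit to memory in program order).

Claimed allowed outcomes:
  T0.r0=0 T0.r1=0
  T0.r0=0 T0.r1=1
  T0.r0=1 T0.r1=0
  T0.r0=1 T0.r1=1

spurious: T0.r0=1 T0.r1=0

outcome vector order: (T0.r0,T0.r1)
under TSO → 00, 01, 11
claimed∖TSO = {10}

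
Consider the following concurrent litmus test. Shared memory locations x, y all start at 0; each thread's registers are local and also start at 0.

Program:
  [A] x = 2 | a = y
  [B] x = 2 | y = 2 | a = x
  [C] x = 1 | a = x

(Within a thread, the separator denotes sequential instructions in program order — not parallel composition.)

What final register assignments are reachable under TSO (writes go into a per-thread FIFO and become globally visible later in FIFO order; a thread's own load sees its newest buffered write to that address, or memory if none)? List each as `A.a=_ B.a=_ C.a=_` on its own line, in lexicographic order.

outcome vector order: (A.a,B.a,C.a)
|TSO outcomes| = 8

A.a=0 B.a=1 C.a=1
A.a=0 B.a=1 C.a=2
A.a=0 B.a=2 C.a=1
A.a=0 B.a=2 C.a=2
A.a=2 B.a=1 C.a=1
A.a=2 B.a=1 C.a=2
A.a=2 B.a=2 C.a=1
A.a=2 B.a=2 C.a=2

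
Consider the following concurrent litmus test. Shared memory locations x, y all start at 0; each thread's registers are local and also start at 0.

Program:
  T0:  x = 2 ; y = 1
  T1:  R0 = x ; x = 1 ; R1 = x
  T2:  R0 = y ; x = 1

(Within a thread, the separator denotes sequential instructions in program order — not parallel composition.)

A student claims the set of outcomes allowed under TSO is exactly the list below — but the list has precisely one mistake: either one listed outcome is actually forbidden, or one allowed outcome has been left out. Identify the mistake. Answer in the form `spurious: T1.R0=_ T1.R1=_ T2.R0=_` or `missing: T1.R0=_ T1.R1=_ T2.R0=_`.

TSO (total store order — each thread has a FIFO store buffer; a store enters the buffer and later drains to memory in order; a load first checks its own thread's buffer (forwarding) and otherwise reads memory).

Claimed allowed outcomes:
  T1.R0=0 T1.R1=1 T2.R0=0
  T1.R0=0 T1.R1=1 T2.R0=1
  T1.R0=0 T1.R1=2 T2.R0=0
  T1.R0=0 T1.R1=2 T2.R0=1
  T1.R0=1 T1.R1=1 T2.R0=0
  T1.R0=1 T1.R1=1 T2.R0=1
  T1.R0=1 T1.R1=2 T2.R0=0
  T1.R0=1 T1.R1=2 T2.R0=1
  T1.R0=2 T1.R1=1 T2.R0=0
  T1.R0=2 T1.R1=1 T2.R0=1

spurious: T1.R0=1 T1.R1=2 T2.R0=1

outcome vector order: (T1.R0,T1.R1,T2.R0)
under TSO → (0,1,0) (0,1,1) (0,2,0) (0,2,1) (1,1,0) (1,1,1) (1,2,0) (2,1,0) (2,1,1)
claimed∖TSO = {(1,2,1)}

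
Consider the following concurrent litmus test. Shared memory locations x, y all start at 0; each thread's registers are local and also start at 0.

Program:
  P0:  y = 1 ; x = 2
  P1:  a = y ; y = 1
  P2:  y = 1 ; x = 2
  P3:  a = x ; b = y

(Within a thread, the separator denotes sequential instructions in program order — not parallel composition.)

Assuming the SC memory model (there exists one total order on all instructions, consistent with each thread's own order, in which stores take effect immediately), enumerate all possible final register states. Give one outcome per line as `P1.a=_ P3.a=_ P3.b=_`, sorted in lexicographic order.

P1.a=0 P3.a=0 P3.b=0
P1.a=0 P3.a=0 P3.b=1
P1.a=0 P3.a=2 P3.b=1
P1.a=1 P3.a=0 P3.b=0
P1.a=1 P3.a=0 P3.b=1
P1.a=1 P3.a=2 P3.b=1

outcome vector order: (P1.a,P3.a,P3.b)
|SC outcomes| = 6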